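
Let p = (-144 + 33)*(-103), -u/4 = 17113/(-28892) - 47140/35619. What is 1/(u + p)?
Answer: 8299227/94948659608 ≈ 8.7408e-5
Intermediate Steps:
u = 63597317/8299227 (u = -4*(17113/(-28892) - 47140/35619) = -4*(17113*(-1/28892) - 47140*1/35619) = -4*(-17113/28892 - 47140/35619) = -4*(-63597317/33196908) = 63597317/8299227 ≈ 7.6630)
p = 11433 (p = -111*(-103) = 11433)
1/(u + p) = 1/(63597317/8299227 + 11433) = 1/(94948659608/8299227) = 8299227/94948659608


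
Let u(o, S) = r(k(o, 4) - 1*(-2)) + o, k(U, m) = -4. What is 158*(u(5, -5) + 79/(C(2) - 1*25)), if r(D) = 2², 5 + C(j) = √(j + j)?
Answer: 13667/14 ≈ 976.21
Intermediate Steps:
C(j) = -5 + √2*√j (C(j) = -5 + √(j + j) = -5 + √(2*j) = -5 + √2*√j)
r(D) = 4
u(o, S) = 4 + o
158*(u(5, -5) + 79/(C(2) - 1*25)) = 158*((4 + 5) + 79/((-5 + √2*√2) - 1*25)) = 158*(9 + 79/((-5 + 2) - 25)) = 158*(9 + 79/(-3 - 25)) = 158*(9 + 79/(-28)) = 158*(9 + 79*(-1/28)) = 158*(9 - 79/28) = 158*(173/28) = 13667/14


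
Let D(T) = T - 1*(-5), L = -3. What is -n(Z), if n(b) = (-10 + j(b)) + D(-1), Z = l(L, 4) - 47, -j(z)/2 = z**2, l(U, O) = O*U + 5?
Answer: 5838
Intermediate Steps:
D(T) = 5 + T (D(T) = T + 5 = 5 + T)
l(U, O) = 5 + O*U
j(z) = -2*z**2
Z = -54 (Z = (5 + 4*(-3)) - 47 = (5 - 12) - 47 = -7 - 47 = -54)
n(b) = -6 - 2*b**2 (n(b) = (-10 - 2*b**2) + (5 - 1) = (-10 - 2*b**2) + 4 = -6 - 2*b**2)
-n(Z) = -(-6 - 2*(-54)**2) = -(-6 - 2*2916) = -(-6 - 5832) = -1*(-5838) = 5838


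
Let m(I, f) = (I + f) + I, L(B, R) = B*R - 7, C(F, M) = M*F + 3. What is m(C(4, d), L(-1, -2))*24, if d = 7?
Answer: 1368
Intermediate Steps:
C(F, M) = 3 + F*M (C(F, M) = F*M + 3 = 3 + F*M)
L(B, R) = -7 + B*R
m(I, f) = f + 2*I
m(C(4, d), L(-1, -2))*24 = ((-7 - 1*(-2)) + 2*(3 + 4*7))*24 = ((-7 + 2) + 2*(3 + 28))*24 = (-5 + 2*31)*24 = (-5 + 62)*24 = 57*24 = 1368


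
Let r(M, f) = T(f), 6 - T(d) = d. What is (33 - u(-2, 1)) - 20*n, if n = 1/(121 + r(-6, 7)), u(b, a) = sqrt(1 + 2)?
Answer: 197/6 - sqrt(3) ≈ 31.101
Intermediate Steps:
T(d) = 6 - d
r(M, f) = 6 - f
u(b, a) = sqrt(3)
n = 1/120 (n = 1/(121 + (6 - 1*7)) = 1/(121 + (6 - 7)) = 1/(121 - 1) = 1/120 ≈ 0.0083333)
(33 - u(-2, 1)) - 20*n = (33 - sqrt(3)) - 20*1/120 = (33 - sqrt(3)) - 1/6 = 197/6 - sqrt(3)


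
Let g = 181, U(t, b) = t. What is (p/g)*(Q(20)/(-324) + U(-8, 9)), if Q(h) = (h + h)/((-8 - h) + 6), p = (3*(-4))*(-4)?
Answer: -113968/53757 ≈ -2.1201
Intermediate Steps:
p = 48 (p = -12*(-4) = 48)
Q(h) = 2*h/(-2 - h) (Q(h) = (2*h)/(-2 - h) = 2*h/(-2 - h))
(p/g)*(Q(20)/(-324) + U(-8, 9)) = (48/181)*(-2*20/(2 + 20)/(-324) - 8) = (48*(1/181))*(-2*20/22*(-1/324) - 8) = 48*(-2*20*1/22*(-1/324) - 8)/181 = 48*(-20/11*(-1/324) - 8)/181 = 48*(5/891 - 8)/181 = (48/181)*(-7123/891) = -113968/53757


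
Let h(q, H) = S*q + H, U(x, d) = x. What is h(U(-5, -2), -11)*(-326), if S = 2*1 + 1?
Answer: 8476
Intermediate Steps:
S = 3 (S = 2 + 1 = 3)
h(q, H) = H + 3*q (h(q, H) = 3*q + H = H + 3*q)
h(U(-5, -2), -11)*(-326) = (-11 + 3*(-5))*(-326) = (-11 - 15)*(-326) = -26*(-326) = 8476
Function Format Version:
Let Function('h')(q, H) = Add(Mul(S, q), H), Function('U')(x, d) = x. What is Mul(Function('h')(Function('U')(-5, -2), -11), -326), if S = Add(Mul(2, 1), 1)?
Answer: 8476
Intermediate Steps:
S = 3 (S = Add(2, 1) = 3)
Function('h')(q, H) = Add(H, Mul(3, q)) (Function('h')(q, H) = Add(Mul(3, q), H) = Add(H, Mul(3, q)))
Mul(Function('h')(Function('U')(-5, -2), -11), -326) = Mul(Add(-11, Mul(3, -5)), -326) = Mul(Add(-11, -15), -326) = Mul(-26, -326) = 8476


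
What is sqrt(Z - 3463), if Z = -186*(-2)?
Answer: I*sqrt(3091) ≈ 55.597*I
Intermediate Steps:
Z = 372
sqrt(Z - 3463) = sqrt(372 - 3463) = sqrt(-3091) = I*sqrt(3091)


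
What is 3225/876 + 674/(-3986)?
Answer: 2044071/581956 ≈ 3.5124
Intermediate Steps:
3225/876 + 674/(-3986) = 3225*(1/876) + 674*(-1/3986) = 1075/292 - 337/1993 = 2044071/581956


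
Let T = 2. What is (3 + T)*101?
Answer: 505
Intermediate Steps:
(3 + T)*101 = (3 + 2)*101 = 5*101 = 505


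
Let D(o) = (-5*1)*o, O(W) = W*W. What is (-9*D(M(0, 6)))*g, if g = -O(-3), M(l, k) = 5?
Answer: -2025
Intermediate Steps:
O(W) = W**2
g = -9 (g = -1*(-3)**2 = -1*9 = -9)
D(o) = -5*o
(-9*D(M(0, 6)))*g = -(-45)*5*(-9) = -9*(-25)*(-9) = 225*(-9) = -2025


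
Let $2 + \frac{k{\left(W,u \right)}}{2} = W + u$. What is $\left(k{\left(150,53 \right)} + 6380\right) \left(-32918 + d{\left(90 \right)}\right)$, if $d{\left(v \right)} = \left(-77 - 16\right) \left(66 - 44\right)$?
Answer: $-237125848$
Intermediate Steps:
$k{\left(W,u \right)} = -4 + 2 W + 2 u$ ($k{\left(W,u \right)} = -4 + 2 \left(W + u\right) = -4 + \left(2 W + 2 u\right) = -4 + 2 W + 2 u$)
$d{\left(v \right)} = -2046$ ($d{\left(v \right)} = \left(-93\right) 22 = -2046$)
$\left(k{\left(150,53 \right)} + 6380\right) \left(-32918 + d{\left(90 \right)}\right) = \left(\left(-4 + 2 \cdot 150 + 2 \cdot 53\right) + 6380\right) \left(-32918 - 2046\right) = \left(\left(-4 + 300 + 106\right) + 6380\right) \left(-34964\right) = \left(402 + 6380\right) \left(-34964\right) = 6782 \left(-34964\right) = -237125848$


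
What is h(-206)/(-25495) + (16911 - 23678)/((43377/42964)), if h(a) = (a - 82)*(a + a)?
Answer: -7417496648372/1105896615 ≈ -6707.2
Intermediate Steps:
h(a) = 2*a*(-82 + a) (h(a) = (-82 + a)*(2*a) = 2*a*(-82 + a))
h(-206)/(-25495) + (16911 - 23678)/((43377/42964)) = (2*(-206)*(-82 - 206))/(-25495) + (16911 - 23678)/((43377/42964)) = (2*(-206)*(-288))*(-1/25495) - 6767/(43377*(1/42964)) = 118656*(-1/25495) - 6767/43377/42964 = -118656/25495 - 6767*42964/43377 = -118656/25495 - 290737388/43377 = -7417496648372/1105896615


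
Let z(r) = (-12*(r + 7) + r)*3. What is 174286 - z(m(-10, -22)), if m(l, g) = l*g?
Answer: 181798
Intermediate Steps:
m(l, g) = g*l
z(r) = -252 - 33*r (z(r) = (-12*(7 + r) + r)*3 = ((-84 - 12*r) + r)*3 = (-84 - 11*r)*3 = -252 - 33*r)
174286 - z(m(-10, -22)) = 174286 - (-252 - (-726)*(-10)) = 174286 - (-252 - 33*220) = 174286 - (-252 - 7260) = 174286 - 1*(-7512) = 174286 + 7512 = 181798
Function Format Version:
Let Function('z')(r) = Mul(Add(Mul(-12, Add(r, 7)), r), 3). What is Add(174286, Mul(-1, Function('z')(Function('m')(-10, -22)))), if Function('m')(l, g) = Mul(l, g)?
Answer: 181798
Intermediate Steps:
Function('m')(l, g) = Mul(g, l)
Function('z')(r) = Add(-252, Mul(-33, r)) (Function('z')(r) = Mul(Add(Mul(-12, Add(7, r)), r), 3) = Mul(Add(Add(-84, Mul(-12, r)), r), 3) = Mul(Add(-84, Mul(-11, r)), 3) = Add(-252, Mul(-33, r)))
Add(174286, Mul(-1, Function('z')(Function('m')(-10, -22)))) = Add(174286, Mul(-1, Add(-252, Mul(-33, Mul(-22, -10))))) = Add(174286, Mul(-1, Add(-252, Mul(-33, 220)))) = Add(174286, Mul(-1, Add(-252, -7260))) = Add(174286, Mul(-1, -7512)) = Add(174286, 7512) = 181798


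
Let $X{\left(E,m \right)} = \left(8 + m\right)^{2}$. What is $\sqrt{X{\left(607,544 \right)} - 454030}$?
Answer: $i \sqrt{149326} \approx 386.43 i$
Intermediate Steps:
$\sqrt{X{\left(607,544 \right)} - 454030} = \sqrt{\left(8 + 544\right)^{2} - 454030} = \sqrt{552^{2} - 454030} = \sqrt{304704 - 454030} = \sqrt{-149326} = i \sqrt{149326}$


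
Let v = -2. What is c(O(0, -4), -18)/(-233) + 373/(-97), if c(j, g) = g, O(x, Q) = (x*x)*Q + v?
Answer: -85163/22601 ≈ -3.7681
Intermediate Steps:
O(x, Q) = -2 + Q*x² (O(x, Q) = (x*x)*Q - 2 = x²*Q - 2 = Q*x² - 2 = -2 + Q*x²)
c(O(0, -4), -18)/(-233) + 373/(-97) = -18/(-233) + 373/(-97) = -18*(-1/233) + 373*(-1/97) = 18/233 - 373/97 = -85163/22601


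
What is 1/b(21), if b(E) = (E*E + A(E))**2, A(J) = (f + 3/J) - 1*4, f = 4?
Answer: 49/9535744 ≈ 5.1386e-6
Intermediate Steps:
A(J) = 3/J (A(J) = (4 + 3/J) - 1*4 = (4 + 3/J) - 4 = 3/J)
b(E) = (E**2 + 3/E)**2 (b(E) = (E*E + 3/E)**2 = (E**2 + 3/E)**2)
1/b(21) = 1/((3 + 21**3)**2/21**2) = 1/((3 + 9261)**2/441) = 1/((1/441)*9264**2) = 1/((1/441)*85821696) = 1/(9535744/49) = 49/9535744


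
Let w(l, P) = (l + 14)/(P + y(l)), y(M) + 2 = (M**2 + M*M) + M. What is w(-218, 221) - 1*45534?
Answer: -1442653790/31683 ≈ -45534.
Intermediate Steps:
y(M) = -2 + M + 2*M**2 (y(M) = -2 + ((M**2 + M*M) + M) = -2 + ((M**2 + M**2) + M) = -2 + (2*M**2 + M) = -2 + (M + 2*M**2) = -2 + M + 2*M**2)
w(l, P) = (14 + l)/(-2 + P + l + 2*l**2) (w(l, P) = (l + 14)/(P + (-2 + l + 2*l**2)) = (14 + l)/(-2 + P + l + 2*l**2))
w(-218, 221) - 1*45534 = (14 - 218)/(-2 + 221 - 218 + 2*(-218)**2) - 1*45534 = -204/(-2 + 221 - 218 + 2*47524) - 45534 = -204/(-2 + 221 - 218 + 95048) - 45534 = -204/95049 - 45534 = (1/95049)*(-204) - 45534 = -68/31683 - 45534 = -1442653790/31683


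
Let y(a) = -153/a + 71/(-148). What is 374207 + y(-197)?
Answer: 10910387949/29156 ≈ 3.7421e+5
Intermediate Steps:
y(a) = -71/148 - 153/a (y(a) = -153/a + 71*(-1/148) = -153/a - 71/148 = -71/148 - 153/a)
374207 + y(-197) = 374207 + (-71/148 - 153/(-197)) = 374207 + (-71/148 - 153*(-1/197)) = 374207 + (-71/148 + 153/197) = 374207 + 8657/29156 = 10910387949/29156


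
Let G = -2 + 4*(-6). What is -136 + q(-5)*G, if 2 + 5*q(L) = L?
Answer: -498/5 ≈ -99.600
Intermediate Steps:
q(L) = -2/5 + L/5
G = -26 (G = -2 - 24 = -26)
-136 + q(-5)*G = -136 + (-2/5 + (1/5)*(-5))*(-26) = -136 + (-2/5 - 1)*(-26) = -136 - 7/5*(-26) = -136 + 182/5 = -498/5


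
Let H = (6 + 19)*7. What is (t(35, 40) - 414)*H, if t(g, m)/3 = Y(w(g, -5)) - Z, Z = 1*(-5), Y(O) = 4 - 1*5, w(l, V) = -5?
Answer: -70350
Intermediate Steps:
Y(O) = -1 (Y(O) = 4 - 5 = -1)
Z = -5
H = 175 (H = 25*7 = 175)
t(g, m) = 12 (t(g, m) = 3*(-1 - 1*(-5)) = 3*(-1 + 5) = 3*4 = 12)
(t(35, 40) - 414)*H = (12 - 414)*175 = -402*175 = -70350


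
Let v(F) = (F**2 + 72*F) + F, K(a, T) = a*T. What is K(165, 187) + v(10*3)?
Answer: 33945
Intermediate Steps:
K(a, T) = T*a
v(F) = F**2 + 73*F
K(165, 187) + v(10*3) = 187*165 + (10*3)*(73 + 10*3) = 30855 + 30*(73 + 30) = 30855 + 30*103 = 30855 + 3090 = 33945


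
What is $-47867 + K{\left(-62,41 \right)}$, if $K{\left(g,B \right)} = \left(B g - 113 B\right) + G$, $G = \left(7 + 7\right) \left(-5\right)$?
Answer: $-55112$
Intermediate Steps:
$G = -70$ ($G = 14 \left(-5\right) = -70$)
$K{\left(g,B \right)} = -70 - 113 B + B g$ ($K{\left(g,B \right)} = \left(B g - 113 B\right) - 70 = \left(- 113 B + B g\right) - 70 = -70 - 113 B + B g$)
$-47867 + K{\left(-62,41 \right)} = -47867 - 7245 = -55112$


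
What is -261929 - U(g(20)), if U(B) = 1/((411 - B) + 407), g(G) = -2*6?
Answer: -217401071/830 ≈ -2.6193e+5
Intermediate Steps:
g(G) = -12
U(B) = 1/(818 - B)
-261929 - U(g(20)) = -261929 - (-1)/(-818 - 12) = -261929 - (-1)/(-830) = -261929 - (-1)*(-1)/830 = -261929 - 1*1/830 = -261929 - 1/830 = -217401071/830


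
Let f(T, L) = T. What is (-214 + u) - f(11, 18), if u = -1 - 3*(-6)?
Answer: -208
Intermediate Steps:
u = 17 (u = -1 + 18 = 17)
(-214 + u) - f(11, 18) = (-214 + 17) - 1*11 = -197 - 11 = -208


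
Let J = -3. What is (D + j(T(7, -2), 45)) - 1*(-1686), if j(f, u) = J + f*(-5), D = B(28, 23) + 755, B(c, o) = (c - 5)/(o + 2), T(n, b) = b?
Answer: 61223/25 ≈ 2448.9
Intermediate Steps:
B(c, o) = (-5 + c)/(2 + o)
D = 18898/25 (D = (-5 + 28)/(2 + 23) + 755 = 23/25 + 755 = 18898/25 ≈ 755.92)
j(f, u) = -3 - 5*f (j(f, u) = -3 + f*(-5) = -3 - 5*f)
(D + j(T(7, -2), 45)) - 1*(-1686) = (18898/25 + (-3 - 5*(-2))) - 1*(-1686) = (18898/25 + (-3 + 10)) + 1686 = (18898/25 + 7) + 1686 = 19073/25 + 1686 = 61223/25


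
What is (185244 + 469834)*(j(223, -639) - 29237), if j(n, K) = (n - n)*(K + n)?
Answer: -19152515486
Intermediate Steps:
j(n, K) = 0 (j(n, K) = 0*(K + n) = 0)
(185244 + 469834)*(j(223, -639) - 29237) = (185244 + 469834)*(0 - 29237) = 655078*(-29237) = -19152515486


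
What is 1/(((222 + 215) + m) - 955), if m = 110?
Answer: -1/408 ≈ -0.0024510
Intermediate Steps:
1/(((222 + 215) + m) - 955) = 1/(((222 + 215) + 110) - 955) = 1/((437 + 110) - 955) = 1/(547 - 955) = 1/(-408) = -1/408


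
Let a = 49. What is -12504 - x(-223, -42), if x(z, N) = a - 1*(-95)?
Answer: -12648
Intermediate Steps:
x(z, N) = 144 (x(z, N) = 49 - 1*(-95) = 49 + 95 = 144)
-12504 - x(-223, -42) = -12504 - 1*144 = -12504 - 144 = -12648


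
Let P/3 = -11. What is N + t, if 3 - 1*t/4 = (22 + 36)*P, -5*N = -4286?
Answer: 42626/5 ≈ 8525.2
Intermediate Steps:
N = 4286/5 (N = -1/5*(-4286) = 4286/5 ≈ 857.20)
P = -33 (P = 3*(-11) = -33)
t = 7668 (t = 12 - 4*(22 + 36)*(-33) = 12 - 232*(-33) = 12 - 4*(-1914) = 12 + 7656 = 7668)
N + t = 4286/5 + 7668 = 42626/5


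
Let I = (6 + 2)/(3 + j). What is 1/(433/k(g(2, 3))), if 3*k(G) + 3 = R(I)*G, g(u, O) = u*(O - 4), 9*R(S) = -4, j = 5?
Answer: -19/11691 ≈ -0.0016252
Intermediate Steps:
I = 1 (I = (6 + 2)/(3 + 5) = 8/8 = 8*(⅛) = 1)
R(S) = -4/9 (R(S) = (⅑)*(-4) = -4/9)
g(u, O) = u*(-4 + O)
k(G) = -1 - 4*G/27 (k(G) = -1 + (-4*G/9)/3 = -1 - 4*G/27)
1/(433/k(g(2, 3))) = 1/(433/(-1 - 8*(-4 + 3)/27)) = 1/(433/(-1 - 8*(-1)/27)) = 1/(433/(-1 - 4/27*(-2))) = 1/(433/(-1 + 8/27)) = 1/(433/(-19/27)) = 1/(433*(-27/19)) = 1/(-11691/19) = -19/11691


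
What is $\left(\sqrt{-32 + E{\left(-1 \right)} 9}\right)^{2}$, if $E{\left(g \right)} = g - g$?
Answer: $-32$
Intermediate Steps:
$E{\left(g \right)} = 0$
$\left(\sqrt{-32 + E{\left(-1 \right)} 9}\right)^{2} = \left(\sqrt{-32 + 0 \cdot 9}\right)^{2} = \left(\sqrt{-32 + 0}\right)^{2} = \left(\sqrt{-32}\right)^{2} = \left(4 i \sqrt{2}\right)^{2} = -32$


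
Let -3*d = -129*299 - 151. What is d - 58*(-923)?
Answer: 199324/3 ≈ 66441.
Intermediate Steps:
d = 38722/3 (d = -(-129*299 - 151)/3 = -(-38571 - 151)/3 = -1/3*(-38722) = 38722/3 ≈ 12907.)
d - 58*(-923) = 38722/3 - 58*(-923) = 38722/3 - 1*(-53534) = 38722/3 + 53534 = 199324/3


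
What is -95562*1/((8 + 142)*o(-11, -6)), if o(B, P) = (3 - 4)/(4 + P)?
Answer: -31854/25 ≈ -1274.2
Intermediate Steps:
o(B, P) = -1/(4 + P)
-95562*1/((8 + 142)*o(-11, -6)) = -95562*2/(8 + 142) = -95562/(150*(-1/(-2))) = -95562/(150*(-1*(-1/2))) = -95562/(150*(1/2)) = -95562/75 = -95562*1/75 = -31854/25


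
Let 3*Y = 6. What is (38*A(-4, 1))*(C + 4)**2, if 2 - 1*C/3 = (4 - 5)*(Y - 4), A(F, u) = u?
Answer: 608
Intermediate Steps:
Y = 2 (Y = (1/3)*6 = 2)
C = 0 (C = 6 - 3*(4 - 5)*(2 - 4) = 6 - (-3)*(-2) = 6 - 3*2 = 6 - 6 = 0)
(38*A(-4, 1))*(C + 4)**2 = (38*1)*(0 + 4)**2 = 38*4**2 = 38*16 = 608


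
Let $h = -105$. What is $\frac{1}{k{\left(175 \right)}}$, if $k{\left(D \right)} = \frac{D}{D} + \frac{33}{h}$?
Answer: $\frac{35}{24} \approx 1.4583$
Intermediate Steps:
$k{\left(D \right)} = \frac{24}{35}$ ($k{\left(D \right)} = \frac{D}{D} + \frac{33}{-105} = 1 + 33 \left(- \frac{1}{105}\right) = 1 - \frac{11}{35} = \frac{24}{35}$)
$\frac{1}{k{\left(175 \right)}} = \frac{1}{\frac{24}{35}} = \frac{35}{24}$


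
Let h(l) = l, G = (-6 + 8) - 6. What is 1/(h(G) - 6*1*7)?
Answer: -1/46 ≈ -0.021739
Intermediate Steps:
G = -4 (G = 2 - 6 = -4)
1/(h(G) - 6*1*7) = 1/(-4 - 6*1*7) = 1/(-4 - 6*7) = 1/(-4 - 1*42) = 1/(-4 - 42) = 1/(-46) = -1/46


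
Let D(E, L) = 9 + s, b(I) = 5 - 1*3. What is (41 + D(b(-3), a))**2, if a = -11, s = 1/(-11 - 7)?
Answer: 808201/324 ≈ 2494.4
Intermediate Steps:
s = -1/18 (s = 1/(-18) = -1/18 ≈ -0.055556)
b(I) = 2 (b(I) = 5 - 3 = 2)
D(E, L) = 161/18 (D(E, L) = 9 - 1/18 = 161/18)
(41 + D(b(-3), a))**2 = (41 + 161/18)**2 = (899/18)**2 = 808201/324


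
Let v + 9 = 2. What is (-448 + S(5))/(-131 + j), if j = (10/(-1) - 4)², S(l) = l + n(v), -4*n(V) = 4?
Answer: -444/65 ≈ -6.8308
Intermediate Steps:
v = -7 (v = -9 + 2 = -7)
n(V) = -1 (n(V) = -¼*4 = -1)
S(l) = -1 + l (S(l) = l - 1 = -1 + l)
j = 196 (j = (10*(-1) - 4)² = (-10 - 4)² = (-14)² = 196)
(-448 + S(5))/(-131 + j) = (-448 + (-1 + 5))/(-131 + 196) = (-448 + 4)/65 = -444*1/65 = -444/65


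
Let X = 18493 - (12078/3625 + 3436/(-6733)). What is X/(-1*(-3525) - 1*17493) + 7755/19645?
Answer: -1244361711098479/1339469658738000 ≈ -0.92900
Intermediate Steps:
X = 451292096951/24407125 (X = 18493 - (12078*(1/3625) + 3436*(-1/6733)) = 18493 - (12078/3625 - 3436/6733) = 18493 - 1*68865674/24407125 = 18493 - 68865674/24407125 = 451292096951/24407125 ≈ 18490.)
X/(-1*(-3525) - 1*17493) + 7755/19645 = 451292096951/(24407125*(-1*(-3525) - 1*17493)) + 7755/19645 = 451292096951/(24407125*(3525 - 17493)) + 7755*(1/19645) = (451292096951/24407125)/(-13968) + 1551/3929 = (451292096951/24407125)*(-1/13968) + 1551/3929 = -451292096951/340918722000 + 1551/3929 = -1244361711098479/1339469658738000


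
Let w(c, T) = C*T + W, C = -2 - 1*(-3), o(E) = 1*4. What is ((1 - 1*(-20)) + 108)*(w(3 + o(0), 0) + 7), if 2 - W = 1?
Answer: 1032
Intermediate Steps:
o(E) = 4
W = 1 (W = 2 - 1*1 = 2 - 1 = 1)
C = 1 (C = -2 + 3 = 1)
w(c, T) = 1 + T (w(c, T) = 1*T + 1 = T + 1 = 1 + T)
((1 - 1*(-20)) + 108)*(w(3 + o(0), 0) + 7) = ((1 - 1*(-20)) + 108)*((1 + 0) + 7) = ((1 + 20) + 108)*(1 + 7) = (21 + 108)*8 = 129*8 = 1032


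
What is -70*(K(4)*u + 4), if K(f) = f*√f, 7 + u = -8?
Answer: 8120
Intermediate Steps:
u = -15 (u = -7 - 8 = -15)
K(f) = f^(3/2)
-70*(K(4)*u + 4) = -70*(4^(3/2)*(-15) + 4) = -70*(8*(-15) + 4) = -70*(-120 + 4) = -70*(-116) = 8120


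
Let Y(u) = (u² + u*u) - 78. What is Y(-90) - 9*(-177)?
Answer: 17715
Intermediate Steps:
Y(u) = -78 + 2*u² (Y(u) = (u² + u²) - 78 = 2*u² - 78 = -78 + 2*u²)
Y(-90) - 9*(-177) = (-78 + 2*(-90)²) - 9*(-177) = (-78 + 2*8100) + 1593 = (-78 + 16200) + 1593 = 16122 + 1593 = 17715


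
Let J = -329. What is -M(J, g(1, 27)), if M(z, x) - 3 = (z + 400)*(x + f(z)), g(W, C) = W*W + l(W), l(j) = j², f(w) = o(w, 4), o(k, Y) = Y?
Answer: -429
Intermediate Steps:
f(w) = 4
g(W, C) = 2*W² (g(W, C) = W*W + W² = W² + W² = 2*W²)
M(z, x) = 3 + (4 + x)*(400 + z) (M(z, x) = 3 + (z + 400)*(x + 4) = 3 + (400 + z)*(4 + x) = 3 + (4 + x)*(400 + z))
-M(J, g(1, 27)) = -(1603 + 4*(-329) + 400*(2*1²) + (2*1²)*(-329)) = -(1603 - 1316 + 400*(2*1) + (2*1)*(-329)) = -(1603 - 1316 + 400*2 + 2*(-329)) = -(1603 - 1316 + 800 - 658) = -1*429 = -429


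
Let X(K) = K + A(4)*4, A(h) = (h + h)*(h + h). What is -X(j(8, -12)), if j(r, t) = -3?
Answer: -253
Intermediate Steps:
A(h) = 4*h**2 (A(h) = (2*h)*(2*h) = 4*h**2)
X(K) = 256 + K (X(K) = K + (4*4**2)*4 = K + (4*16)*4 = K + 64*4 = K + 256 = 256 + K)
-X(j(8, -12)) = -(256 - 3) = -1*253 = -253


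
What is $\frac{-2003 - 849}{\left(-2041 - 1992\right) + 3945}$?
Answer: $\frac{713}{22} \approx 32.409$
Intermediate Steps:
$\frac{-2003 - 849}{\left(-2041 - 1992\right) + 3945} = - \frac{2852}{-4033 + 3945} = - \frac{2852}{-88} = \left(-2852\right) \left(- \frac{1}{88}\right) = \frac{713}{22}$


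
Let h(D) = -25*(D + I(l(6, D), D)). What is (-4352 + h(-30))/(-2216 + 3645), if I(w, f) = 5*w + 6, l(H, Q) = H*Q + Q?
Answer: 22498/1429 ≈ 15.744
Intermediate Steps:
l(H, Q) = Q + H*Q
I(w, f) = 6 + 5*w
h(D) = -150 - 900*D (h(D) = -25*(D + (6 + 5*(D*(1 + 6)))) = -25*(D + (6 + 5*(D*7))) = -25*(D + (6 + 5*(7*D))) = -25*(D + (6 + 35*D)) = -25*(6 + 36*D) = -150 - 900*D)
(-4352 + h(-30))/(-2216 + 3645) = (-4352 + (-150 - 900*(-30)))/(-2216 + 3645) = (-4352 + (-150 + 27000))/1429 = (-4352 + 26850)*(1/1429) = 22498*(1/1429) = 22498/1429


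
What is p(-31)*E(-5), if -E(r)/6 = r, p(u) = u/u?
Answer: 30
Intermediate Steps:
p(u) = 1
E(r) = -6*r
p(-31)*E(-5) = 1*(-6*(-5)) = 1*30 = 30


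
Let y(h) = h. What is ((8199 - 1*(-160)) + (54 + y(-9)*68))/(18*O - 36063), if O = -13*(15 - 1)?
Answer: -7801/39339 ≈ -0.19830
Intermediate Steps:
O = -182 (O = -13*14 = -182)
((8199 - 1*(-160)) + (54 + y(-9)*68))/(18*O - 36063) = ((8199 - 1*(-160)) + (54 - 9*68))/(18*(-182) - 36063) = ((8199 + 160) + (54 - 612))/(-3276 - 36063) = (8359 - 558)/(-39339) = 7801*(-1/39339) = -7801/39339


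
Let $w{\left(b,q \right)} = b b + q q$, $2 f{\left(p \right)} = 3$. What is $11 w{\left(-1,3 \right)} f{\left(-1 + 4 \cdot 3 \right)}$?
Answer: $165$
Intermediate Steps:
$f{\left(p \right)} = \frac{3}{2}$ ($f{\left(p \right)} = \frac{1}{2} \cdot 3 = \frac{3}{2}$)
$w{\left(b,q \right)} = b^{2} + q^{2}$
$11 w{\left(-1,3 \right)} f{\left(-1 + 4 \cdot 3 \right)} = 11 \left(\left(-1\right)^{2} + 3^{2}\right) \frac{3}{2} = 11 \left(1 + 9\right) \frac{3}{2} = 11 \cdot 10 \cdot \frac{3}{2} = 110 \cdot \frac{3}{2} = 165$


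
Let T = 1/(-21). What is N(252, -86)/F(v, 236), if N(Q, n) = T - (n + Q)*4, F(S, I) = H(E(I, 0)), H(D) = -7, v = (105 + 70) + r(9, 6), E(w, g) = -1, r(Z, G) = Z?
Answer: 13945/147 ≈ 94.864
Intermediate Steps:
T = -1/21 ≈ -0.047619
v = 184 (v = (105 + 70) + 9 = 175 + 9 = 184)
F(S, I) = -7
N(Q, n) = -1/21 - 4*Q - 4*n (N(Q, n) = -1/21 - (n + Q)*4 = -1/21 - (Q + n)*4 = -1/21 - (4*Q + 4*n) = -1/21 + (-4*Q - 4*n) = -1/21 - 4*Q - 4*n)
N(252, -86)/F(v, 236) = (-1/21 - 4*252 - 4*(-86))/(-7) = (-1/21 - 1008 + 344)*(-⅐) = -13945/21*(-⅐) = 13945/147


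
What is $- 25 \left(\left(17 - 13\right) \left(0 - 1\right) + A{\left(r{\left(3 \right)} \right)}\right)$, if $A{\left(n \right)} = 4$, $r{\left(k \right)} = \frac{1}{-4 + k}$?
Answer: $0$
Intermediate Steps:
$- 25 \left(\left(17 - 13\right) \left(0 - 1\right) + A{\left(r{\left(3 \right)} \right)}\right) = - 25 \left(\left(17 - 13\right) \left(0 - 1\right) + 4\right) = - 25 \left(4 \left(-1\right) + 4\right) = - 25 \left(-4 + 4\right) = \left(-25\right) 0 = 0$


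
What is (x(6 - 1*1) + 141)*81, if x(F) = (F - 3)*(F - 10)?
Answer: 10611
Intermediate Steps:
x(F) = (-10 + F)*(-3 + F) (x(F) = (-3 + F)*(-10 + F) = (-10 + F)*(-3 + F))
(x(6 - 1*1) + 141)*81 = ((30 + (6 - 1*1)**2 - 13*(6 - 1*1)) + 141)*81 = ((30 + (6 - 1)**2 - 13*(6 - 1)) + 141)*81 = ((30 + 5**2 - 13*5) + 141)*81 = ((30 + 25 - 65) + 141)*81 = (-10 + 141)*81 = 131*81 = 10611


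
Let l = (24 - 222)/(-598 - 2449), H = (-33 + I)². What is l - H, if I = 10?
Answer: -146515/277 ≈ -528.93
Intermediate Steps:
H = 529 (H = (-33 + 10)² = (-23)² = 529)
l = 18/277 (l = -198/(-3047) = -198*(-1/3047) = 18/277 ≈ 0.064982)
l - H = 18/277 - 1*529 = 18/277 - 529 = -146515/277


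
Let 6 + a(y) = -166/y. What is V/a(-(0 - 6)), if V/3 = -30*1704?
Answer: 460080/101 ≈ 4555.3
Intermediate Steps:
V = -153360 (V = 3*(-30*1704) = 3*(-51120) = -153360)
a(y) = -6 - 166/y
V/a(-(0 - 6)) = -153360/(-6 - 166*(-1/(0 - 6))) = -153360/(-6 - 166/((-1*(-6)))) = -153360/(-6 - 166/6) = -153360/(-6 - 166*1/6) = -153360/(-6 - 83/3) = -153360/(-101/3) = -153360*(-3/101) = 460080/101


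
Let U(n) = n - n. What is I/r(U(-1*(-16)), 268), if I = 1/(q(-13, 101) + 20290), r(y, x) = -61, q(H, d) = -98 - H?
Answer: -1/1232505 ≈ -8.1136e-7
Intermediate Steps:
U(n) = 0
I = 1/20205 (I = 1/((-98 - 1*(-13)) + 20290) = 1/((-98 + 13) + 20290) = 1/(-85 + 20290) = 1/20205 ≈ 4.9493e-5)
I/r(U(-1*(-16)), 268) = (1/20205)/(-61) = (1/20205)*(-1/61) = -1/1232505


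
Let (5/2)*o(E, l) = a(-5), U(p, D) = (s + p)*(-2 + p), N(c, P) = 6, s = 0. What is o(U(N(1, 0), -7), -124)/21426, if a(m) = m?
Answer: -1/10713 ≈ -9.3344e-5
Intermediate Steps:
U(p, D) = p*(-2 + p) (U(p, D) = (0 + p)*(-2 + p) = p*(-2 + p))
o(E, l) = -2 (o(E, l) = (2/5)*(-5) = -2)
o(U(N(1, 0), -7), -124)/21426 = -2/21426 = -2*1/21426 = -1/10713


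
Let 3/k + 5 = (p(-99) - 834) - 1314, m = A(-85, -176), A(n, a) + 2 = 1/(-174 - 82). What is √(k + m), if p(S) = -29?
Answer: I*√611033097/17456 ≈ 1.4161*I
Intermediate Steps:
A(n, a) = -513/256 (A(n, a) = -2 + 1/(-174 - 82) = -2 + 1/(-256) = -2 - 1/256 = -513/256)
m = -513/256 ≈ -2.0039
k = -3/2182 (k = 3/(-5 + ((-29 - 834) - 1314)) = 3/(-5 + (-863 - 1314)) = 3/(-5 - 2177) = 3/(-2182) = 3*(-1/2182) = -3/2182 ≈ -0.0013749)
√(k + m) = √(-3/2182 - 513/256) = √(-560067/279296) = I*√611033097/17456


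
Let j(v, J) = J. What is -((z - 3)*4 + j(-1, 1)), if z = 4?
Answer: -5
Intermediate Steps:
-((z - 3)*4 + j(-1, 1)) = -((4 - 3)*4 + 1) = -(1*4 + 1) = -(4 + 1) = -1*5 = -5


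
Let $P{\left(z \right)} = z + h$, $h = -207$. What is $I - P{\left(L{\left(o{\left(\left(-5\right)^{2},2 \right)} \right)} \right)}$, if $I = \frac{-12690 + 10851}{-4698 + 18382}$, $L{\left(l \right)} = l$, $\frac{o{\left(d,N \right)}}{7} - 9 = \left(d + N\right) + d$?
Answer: $- \frac{3012319}{13684} \approx -220.13$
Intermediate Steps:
$o{\left(d,N \right)} = 63 + 7 N + 14 d$ ($o{\left(d,N \right)} = 63 + 7 \left(\left(d + N\right) + d\right) = 63 + 7 \left(\left(N + d\right) + d\right) = 63 + 7 \left(N + 2 d\right) = 63 + \left(7 N + 14 d\right) = 63 + 7 N + 14 d$)
$P{\left(z \right)} = -207 + z$ ($P{\left(z \right)} = z - 207 = -207 + z$)
$I = - \frac{1839}{13684} \approx -0.13439$
$I - P{\left(L{\left(o{\left(\left(-5\right)^{2},2 \right)} \right)} \right)} = - \frac{1839}{13684} - \left(-207 + \left(63 + 7 \cdot 2 + 14 \left(-5\right)^{2}\right)\right) = - \frac{1839}{13684} - \left(-207 + \left(63 + 14 + 14 \cdot 25\right)\right) = - \frac{1839}{13684} - \left(-207 + \left(63 + 14 + 350\right)\right) = - \frac{1839}{13684} - \left(-207 + 427\right) = - \frac{1839}{13684} - 220 = - \frac{3012319}{13684}$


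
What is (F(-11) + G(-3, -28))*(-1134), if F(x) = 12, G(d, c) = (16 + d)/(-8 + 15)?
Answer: -15714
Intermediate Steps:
G(d, c) = 16/7 + d/7 (G(d, c) = (16 + d)/7 = (16 + d)*(⅐) = 16/7 + d/7)
(F(-11) + G(-3, -28))*(-1134) = (12 + (16/7 + (⅐)*(-3)))*(-1134) = (12 + (16/7 - 3/7))*(-1134) = (12 + 13/7)*(-1134) = (97/7)*(-1134) = -15714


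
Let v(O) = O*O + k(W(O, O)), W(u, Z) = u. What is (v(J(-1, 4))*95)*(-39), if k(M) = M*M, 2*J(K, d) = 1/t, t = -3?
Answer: -1235/6 ≈ -205.83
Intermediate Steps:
J(K, d) = -⅙ (J(K, d) = (½)/(-3) = (½)*(-⅓) = -⅙)
k(M) = M²
v(O) = 2*O² (v(O) = O*O + O² = O² + O² = 2*O²)
(v(J(-1, 4))*95)*(-39) = ((2*(-⅙)²)*95)*(-39) = ((2*(1/36))*95)*(-39) = ((1/18)*95)*(-39) = (95/18)*(-39) = -1235/6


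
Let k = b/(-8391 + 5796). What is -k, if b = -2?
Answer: -2/2595 ≈ -0.00077071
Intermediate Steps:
k = 2/2595 (k = -2/(-8391 + 5796) = -2/(-2595) = -1/2595*(-2) = 2/2595 ≈ 0.00077071)
-k = -1*2/2595 = -2/2595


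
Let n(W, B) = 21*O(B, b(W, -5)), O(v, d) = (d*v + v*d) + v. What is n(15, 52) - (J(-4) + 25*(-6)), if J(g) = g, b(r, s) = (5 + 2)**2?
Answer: 108262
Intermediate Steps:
b(r, s) = 49 (b(r, s) = 7**2 = 49)
O(v, d) = v + 2*d*v (O(v, d) = (d*v + d*v) + v = 2*d*v + v = v + 2*d*v)
n(W, B) = 2079*B (n(W, B) = 21*(B*(1 + 2*49)) = 21*(B*(1 + 98)) = 21*(B*99) = 21*(99*B) = 2079*B)
n(15, 52) - (J(-4) + 25*(-6)) = 2079*52 - (-4 + 25*(-6)) = 108108 - (-4 - 150) = 108108 - 1*(-154) = 108108 + 154 = 108262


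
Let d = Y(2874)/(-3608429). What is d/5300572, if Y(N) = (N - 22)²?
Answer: -2033476/4781684430347 ≈ -4.2526e-7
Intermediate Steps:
Y(N) = (-22 + N)²
d = -8133904/3608429 (d = (-22 + 2874)²/(-3608429) = 2852²*(-1/3608429) = 8133904*(-1/3608429) = -8133904/3608429 ≈ -2.2541)
d/5300572 = -8133904/3608429/5300572 = -8133904/3608429*1/5300572 = -2033476/4781684430347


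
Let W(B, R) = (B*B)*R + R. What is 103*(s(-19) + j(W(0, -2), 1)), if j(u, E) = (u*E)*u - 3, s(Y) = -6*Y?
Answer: 11845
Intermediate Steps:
W(B, R) = R + R*B² (W(B, R) = B²*R + R = R*B² + R = R + R*B²)
j(u, E) = -3 + E*u² (j(u, E) = (E*u)*u - 3 = E*u² - 3 = -3 + E*u²)
103*(s(-19) + j(W(0, -2), 1)) = 103*(-6*(-19) + (-3 + 1*(-2*(1 + 0²))²)) = 103*(114 + (-3 + 1*(-2*(1 + 0))²)) = 103*(114 + (-3 + 1*(-2*1)²)) = 103*(114 + (-3 + 1*(-2)²)) = 103*(114 + (-3 + 1*4)) = 103*(114 + (-3 + 4)) = 103*(114 + 1) = 103*115 = 11845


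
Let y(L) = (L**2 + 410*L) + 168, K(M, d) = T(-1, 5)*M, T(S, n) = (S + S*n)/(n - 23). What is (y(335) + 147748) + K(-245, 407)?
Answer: 1192228/3 ≈ 3.9741e+5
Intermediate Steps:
T(S, n) = (S + S*n)/(-23 + n)
K(M, d) = M/3 (K(M, d) = (-(1 + 5)/(-23 + 5))*M = (-1*6/(-18))*M = (-1*(-1/18)*6)*M = M/3)
y(L) = 168 + L**2 + 410*L
(y(335) + 147748) + K(-245, 407) = ((168 + 335**2 + 410*335) + 147748) + (1/3)*(-245) = ((168 + 112225 + 137350) + 147748) - 245/3 = (249743 + 147748) - 245/3 = 397491 - 245/3 = 1192228/3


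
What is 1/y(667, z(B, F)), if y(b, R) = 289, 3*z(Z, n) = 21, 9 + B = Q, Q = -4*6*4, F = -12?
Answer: 1/289 ≈ 0.0034602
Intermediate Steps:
Q = -96 (Q = -24*4 = -96)
B = -105 (B = -9 - 96 = -105)
z(Z, n) = 7 (z(Z, n) = (⅓)*21 = 7)
1/y(667, z(B, F)) = 1/289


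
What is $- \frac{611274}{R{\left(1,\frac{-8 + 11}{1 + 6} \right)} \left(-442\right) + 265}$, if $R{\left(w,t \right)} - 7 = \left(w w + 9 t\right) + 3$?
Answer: $\frac{4278918}{44113} \approx 96.999$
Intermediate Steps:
$R{\left(w,t \right)} = 10 + w^{2} + 9 t$ ($R{\left(w,t \right)} = 7 + \left(\left(w w + 9 t\right) + 3\right) = 7 + \left(\left(w^{2} + 9 t\right) + 3\right) = 7 + \left(3 + w^{2} + 9 t\right) = 10 + w^{2} + 9 t$)
$- \frac{611274}{R{\left(1,\frac{-8 + 11}{1 + 6} \right)} \left(-442\right) + 265} = - \frac{611274}{\left(10 + 1^{2} + 9 \frac{-8 + 11}{1 + 6}\right) \left(-442\right) + 265} = - \frac{611274}{\left(10 + 1 + 9 \cdot \frac{3}{7}\right) \left(-442\right) + 265} = - \frac{611274}{\left(10 + 1 + \frac{27}{7}\right) \left(-442\right) + 265} = - \frac{611274}{\frac{104}{7} \left(-442\right) + 265} = - \frac{611274}{- \frac{45968}{7} + 265} = - \frac{611274}{- \frac{44113}{7}} = \left(-611274\right) \left(- \frac{7}{44113}\right) = \frac{4278918}{44113}$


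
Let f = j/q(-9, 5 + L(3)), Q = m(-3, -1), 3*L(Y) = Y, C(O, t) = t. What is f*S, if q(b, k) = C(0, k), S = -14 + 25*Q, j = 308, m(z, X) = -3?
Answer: -13706/3 ≈ -4568.7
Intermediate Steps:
L(Y) = Y/3
Q = -3
S = -89 (S = -14 + 25*(-3) = -14 - 75 = -89)
q(b, k) = k
f = 154/3 (f = 308/(5 + (⅓)*3) = 308/(5 + 1) = 308/6 = 308*(⅙) = 154/3 ≈ 51.333)
f*S = (154/3)*(-89) = -13706/3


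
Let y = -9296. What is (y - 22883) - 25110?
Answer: -57289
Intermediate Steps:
(y - 22883) - 25110 = (-9296 - 22883) - 25110 = -32179 - 25110 = -57289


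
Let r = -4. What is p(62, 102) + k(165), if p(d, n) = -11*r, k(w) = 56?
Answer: 100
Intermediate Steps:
p(d, n) = 44 (p(d, n) = -11*(-4) = 44)
p(62, 102) + k(165) = 44 + 56 = 100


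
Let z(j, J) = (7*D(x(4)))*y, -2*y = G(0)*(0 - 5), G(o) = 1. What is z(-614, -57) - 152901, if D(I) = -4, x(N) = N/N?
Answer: -152971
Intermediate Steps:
y = 5/2 (y = -(0 - 5)/2 = -(-5)/2 = -½*(-5) = 5/2 ≈ 2.5000)
x(N) = 1
z(j, J) = -70 (z(j, J) = (7*(-4))*(5/2) = -28*5/2 = -70)
z(-614, -57) - 152901 = -70 - 152901 = -152971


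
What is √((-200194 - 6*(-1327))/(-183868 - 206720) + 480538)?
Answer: 32*√36979468467/8877 ≈ 693.21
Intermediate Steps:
√((-200194 - 6*(-1327))/(-183868 - 206720) + 480538) = √((-200194 + 7962)/(-390588) + 480538) = √(-192232*(-1/390588) + 480538) = √(48058/97647 + 480538) = √(46923142144/97647) = 32*√36979468467/8877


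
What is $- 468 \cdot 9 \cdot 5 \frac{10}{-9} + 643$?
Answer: $24043$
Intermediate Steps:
$- 468 \cdot 9 \cdot 5 \frac{10}{-9} + 643 = - 468 \cdot 45 \cdot 10 \left(- \frac{1}{9}\right) + 643 = - 468 \cdot 45 \left(- \frac{10}{9}\right) + 643 = \left(-468\right) \left(-50\right) + 643 = 23400 + 643 = 24043$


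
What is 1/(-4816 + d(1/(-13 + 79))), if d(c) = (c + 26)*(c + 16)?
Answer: -4356/19163627 ≈ -0.00022731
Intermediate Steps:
d(c) = (16 + c)*(26 + c) (d(c) = (26 + c)*(16 + c) = (16 + c)*(26 + c))
1/(-4816 + d(1/(-13 + 79))) = 1/(-4816 + (416 + (1/(-13 + 79))² + 42/(-13 + 79))) = 1/(-4816 + (416 + (1/66)² + 42/66)) = 1/(-4816 + (416 + (1/66)² + 42*(1/66))) = 1/(-4816 + (416 + 1/4356 + 7/11)) = 1/(-4816 + 1814869/4356) = 1/(-19163627/4356) = -4356/19163627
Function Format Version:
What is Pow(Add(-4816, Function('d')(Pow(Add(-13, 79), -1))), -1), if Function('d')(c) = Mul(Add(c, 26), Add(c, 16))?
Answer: Rational(-4356, 19163627) ≈ -0.00022731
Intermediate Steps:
Function('d')(c) = Mul(Add(16, c), Add(26, c)) (Function('d')(c) = Mul(Add(26, c), Add(16, c)) = Mul(Add(16, c), Add(26, c)))
Pow(Add(-4816, Function('d')(Pow(Add(-13, 79), -1))), -1) = Pow(Add(-4816, Add(416, Pow(Pow(Add(-13, 79), -1), 2), Mul(42, Pow(Add(-13, 79), -1)))), -1) = Pow(Add(-4816, Add(416, Pow(Pow(66, -1), 2), Mul(42, Pow(66, -1)))), -1) = Pow(Add(-4816, Add(416, Pow(Rational(1, 66), 2), Mul(42, Rational(1, 66)))), -1) = Pow(Add(-4816, Add(416, Rational(1, 4356), Rational(7, 11))), -1) = Pow(Add(-4816, Rational(1814869, 4356)), -1) = Pow(Rational(-19163627, 4356), -1) = Rational(-4356, 19163627)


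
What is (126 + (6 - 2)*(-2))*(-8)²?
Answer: 7552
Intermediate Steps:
(126 + (6 - 2)*(-2))*(-8)² = (126 + 4*(-2))*64 = (126 - 8)*64 = 118*64 = 7552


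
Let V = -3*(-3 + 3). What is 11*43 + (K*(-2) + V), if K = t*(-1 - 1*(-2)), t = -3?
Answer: 479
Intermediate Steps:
V = 0 (V = -3*0 = 0)
K = -3 (K = -3*(-1 - 1*(-2)) = -3*(-1 + 2) = -3*1 = -3)
11*43 + (K*(-2) + V) = 11*43 + (-3*(-2) + 0) = 473 + (6 + 0) = 473 + 6 = 479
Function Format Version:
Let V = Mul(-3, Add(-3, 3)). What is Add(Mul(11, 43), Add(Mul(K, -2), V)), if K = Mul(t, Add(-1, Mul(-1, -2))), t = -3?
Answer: 479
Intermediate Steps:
V = 0 (V = Mul(-3, 0) = 0)
K = -3 (K = Mul(-3, Add(-1, Mul(-1, -2))) = Mul(-3, Add(-1, 2)) = Mul(-3, 1) = -3)
Add(Mul(11, 43), Add(Mul(K, -2), V)) = Add(Mul(11, 43), Add(Mul(-3, -2), 0)) = Add(473, Add(6, 0)) = Add(473, 6) = 479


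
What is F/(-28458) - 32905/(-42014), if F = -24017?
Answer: 486365182/298908603 ≈ 1.6271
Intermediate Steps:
F/(-28458) - 32905/(-42014) = -24017/(-28458) - 32905/(-42014) = -24017*(-1/28458) - 32905*(-1/42014) = 24017/28458 + 32905/42014 = 486365182/298908603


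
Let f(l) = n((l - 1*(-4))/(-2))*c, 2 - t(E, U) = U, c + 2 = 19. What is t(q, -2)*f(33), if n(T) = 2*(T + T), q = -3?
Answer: -5032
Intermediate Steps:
c = 17 (c = -2 + 19 = 17)
t(E, U) = 2 - U
n(T) = 4*T (n(T) = 2*(2*T) = 4*T)
f(l) = -136 - 34*l (f(l) = (4*((l - 1*(-4))/(-2)))*17 = (4*((l + 4)*(-½)))*17 = (4*((4 + l)*(-½)))*17 = (4*(-2 - l/2))*17 = (-8 - 2*l)*17 = -136 - 34*l)
t(q, -2)*f(33) = (2 - 1*(-2))*(-136 - 34*33) = (2 + 2)*(-136 - 1122) = 4*(-1258) = -5032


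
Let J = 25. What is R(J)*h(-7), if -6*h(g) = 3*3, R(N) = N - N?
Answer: 0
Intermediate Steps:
R(N) = 0
h(g) = -3/2
R(J)*h(-7) = 0*(-3/2) = 0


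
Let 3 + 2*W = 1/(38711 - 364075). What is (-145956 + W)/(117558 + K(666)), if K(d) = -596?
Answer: -94978632061/76110448336 ≈ -1.2479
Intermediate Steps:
W = -976093/650728 (W = -3/2 + 1/(2*(38711 - 364075)) = -3/2 + (1/2)/(-325364) = -3/2 + (1/2)*(-1/325364) = -3/2 - 1/650728 = -976093/650728 ≈ -1.5000)
(-145956 + W)/(117558 + K(666)) = (-145956 - 976093/650728)/(117558 - 596) = -94978632061/650728/116962 = -94978632061/650728*1/116962 = -94978632061/76110448336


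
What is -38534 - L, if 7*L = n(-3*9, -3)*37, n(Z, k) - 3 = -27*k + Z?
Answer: -271847/7 ≈ -38835.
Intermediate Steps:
n(Z, k) = 3 + Z - 27*k (n(Z, k) = 3 + (-27*k + Z) = 3 + (Z - 27*k) = 3 + Z - 27*k)
L = 2109/7 (L = ((3 - 3*9 - 27*(-3))*37)/7 = ((3 - 27 + 81)*37)/7 = (57*37)/7 = (⅐)*2109 = 2109/7 ≈ 301.29)
-38534 - L = -38534 - 1*2109/7 = -38534 - 2109/7 = -271847/7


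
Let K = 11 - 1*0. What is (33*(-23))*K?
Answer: -8349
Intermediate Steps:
K = 11 (K = 11 + 0 = 11)
(33*(-23))*K = (33*(-23))*11 = -759*11 = -8349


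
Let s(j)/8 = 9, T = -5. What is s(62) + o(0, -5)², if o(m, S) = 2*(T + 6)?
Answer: 76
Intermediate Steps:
s(j) = 72 (s(j) = 8*9 = 72)
o(m, S) = 2 (o(m, S) = 2*(-5 + 6) = 2*1 = 2)
s(62) + o(0, -5)² = 72 + 2² = 72 + 4 = 76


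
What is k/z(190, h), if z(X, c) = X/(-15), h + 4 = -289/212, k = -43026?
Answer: 64539/19 ≈ 3396.8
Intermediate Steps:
h = -1137/212 (h = -4 - 289/212 = -1137/212 ≈ -5.3632)
z(X, c) = -X/15 (z(X, c) = X*(-1/15) = -X/15)
k/z(190, h) = -43026/((-1/15*190)) = -43026/(-38/3) = -43026*(-3/38) = 64539/19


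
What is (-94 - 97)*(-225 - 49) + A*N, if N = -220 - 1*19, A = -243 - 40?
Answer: 119971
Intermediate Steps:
A = -283
N = -239 (N = -220 - 19 = -239)
(-94 - 97)*(-225 - 49) + A*N = (-94 - 97)*(-225 - 49) - 283*(-239) = -191*(-274) + 67637 = 52334 + 67637 = 119971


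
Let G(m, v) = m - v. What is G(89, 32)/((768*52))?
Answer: 19/13312 ≈ 0.0014273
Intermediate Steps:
G(89, 32)/((768*52)) = (89 - 1*32)/((768*52)) = (89 - 32)/39936 = 57*(1/39936) = 19/13312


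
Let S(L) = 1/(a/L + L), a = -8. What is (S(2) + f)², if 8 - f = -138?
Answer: 84681/4 ≈ 21170.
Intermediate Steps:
f = 146 (f = 8 - 1*(-138) = 8 + 138 = 146)
S(L) = 1/(L - 8/L) (S(L) = 1/(-8/L + L) = 1/(L - 8/L))
(S(2) + f)² = (2/(-8 + 2²) + 146)² = (2/(-8 + 4) + 146)² = (2/(-4) + 146)² = (2*(-¼) + 146)² = (-½ + 146)² = (291/2)² = 84681/4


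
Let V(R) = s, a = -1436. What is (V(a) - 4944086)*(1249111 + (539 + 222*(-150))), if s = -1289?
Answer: -6015306881250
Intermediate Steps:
V(R) = -1289
(V(a) - 4944086)*(1249111 + (539 + 222*(-150))) = (-1289 - 4944086)*(1249111 + (539 + 222*(-150))) = -4945375*(1249111 + (539 - 33300)) = -4945375*(1249111 - 32761) = -4945375*1216350 = -6015306881250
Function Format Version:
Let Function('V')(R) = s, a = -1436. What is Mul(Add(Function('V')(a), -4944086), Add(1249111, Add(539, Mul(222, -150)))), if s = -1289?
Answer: -6015306881250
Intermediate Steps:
Function('V')(R) = -1289
Mul(Add(Function('V')(a), -4944086), Add(1249111, Add(539, Mul(222, -150)))) = Mul(Add(-1289, -4944086), Add(1249111, Add(539, Mul(222, -150)))) = Mul(-4945375, Add(1249111, Add(539, -33300))) = Mul(-4945375, Add(1249111, -32761)) = Mul(-4945375, 1216350) = -6015306881250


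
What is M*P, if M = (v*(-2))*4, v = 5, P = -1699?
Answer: 67960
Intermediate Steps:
M = -40 (M = (5*(-2))*4 = -10*4 = -40)
M*P = -40*(-1699) = 67960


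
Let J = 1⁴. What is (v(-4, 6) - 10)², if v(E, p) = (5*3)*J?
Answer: 25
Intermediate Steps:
J = 1
v(E, p) = 15 (v(E, p) = (5*3)*1 = 15*1 = 15)
(v(-4, 6) - 10)² = (15 - 10)² = 5² = 25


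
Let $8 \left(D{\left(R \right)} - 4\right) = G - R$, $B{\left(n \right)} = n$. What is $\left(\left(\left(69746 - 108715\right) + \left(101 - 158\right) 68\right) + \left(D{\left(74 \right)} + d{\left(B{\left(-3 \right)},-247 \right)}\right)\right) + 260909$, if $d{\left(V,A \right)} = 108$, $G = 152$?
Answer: $\frac{872743}{4} \approx 2.1819 \cdot 10^{5}$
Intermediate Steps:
$D{\left(R \right)} = 23 - \frac{R}{8}$ ($D{\left(R \right)} = 4 + \frac{152 - R}{8} = 4 - \left(-19 + \frac{R}{8}\right) = 23 - \frac{R}{8}$)
$\left(\left(\left(69746 - 108715\right) + \left(101 - 158\right) 68\right) + \left(D{\left(74 \right)} + d{\left(B{\left(-3 \right)},-247 \right)}\right)\right) + 260909 = \left(\left(\left(69746 - 108715\right) + \left(101 - 158\right) 68\right) + \left(\left(23 - \frac{37}{4}\right) + 108\right)\right) + 260909 = \left(\left(-38969 - 3876\right) + \left(\left(23 - \frac{37}{4}\right) + 108\right)\right) + 260909 = \left(\left(-38969 - 3876\right) + \left(\frac{55}{4} + 108\right)\right) + 260909 = \left(-42845 + \frac{487}{4}\right) + 260909 = - \frac{170893}{4} + 260909 = \frac{872743}{4}$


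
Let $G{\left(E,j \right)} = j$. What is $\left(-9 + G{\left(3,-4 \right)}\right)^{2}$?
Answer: $169$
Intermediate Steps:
$\left(-9 + G{\left(3,-4 \right)}\right)^{2} = \left(-9 - 4\right)^{2} = \left(-13\right)^{2} = 169$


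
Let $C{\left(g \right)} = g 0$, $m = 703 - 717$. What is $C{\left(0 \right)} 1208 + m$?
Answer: $-14$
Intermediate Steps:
$m = -14$ ($m = 703 - 717 = -14$)
$C{\left(g \right)} = 0$
$C{\left(0 \right)} 1208 + m = 0 \cdot 1208 - 14 = 0 - 14 = -14$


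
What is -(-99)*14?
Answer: 1386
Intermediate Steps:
-(-99)*14 = -33*(-42) = 1386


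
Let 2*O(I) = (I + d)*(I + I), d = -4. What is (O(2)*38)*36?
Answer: -5472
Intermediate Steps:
O(I) = I*(-4 + I) (O(I) = ((I - 4)*(I + I))/2 = ((-4 + I)*(2*I))/2 = (2*I*(-4 + I))/2 = I*(-4 + I))
(O(2)*38)*36 = ((2*(-4 + 2))*38)*36 = ((2*(-2))*38)*36 = -4*38*36 = -152*36 = -5472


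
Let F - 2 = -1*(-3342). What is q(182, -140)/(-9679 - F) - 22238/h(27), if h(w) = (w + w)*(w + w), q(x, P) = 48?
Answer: -16096969/2109726 ≈ -7.6299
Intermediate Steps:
F = 3344 (F = 2 - 1*(-3342) = 2 + 3342 = 3344)
h(w) = 4*w**2 (h(w) = (2*w)*(2*w) = 4*w**2)
q(182, -140)/(-9679 - F) - 22238/h(27) = 48/(-9679 - 1*3344) - 22238/(4*27**2) = 48/(-9679 - 3344) - 22238/(4*729) = 48/(-13023) - 22238/2916 = 48*(-1/13023) - 22238*1/2916 = -16/4341 - 11119/1458 = -16096969/2109726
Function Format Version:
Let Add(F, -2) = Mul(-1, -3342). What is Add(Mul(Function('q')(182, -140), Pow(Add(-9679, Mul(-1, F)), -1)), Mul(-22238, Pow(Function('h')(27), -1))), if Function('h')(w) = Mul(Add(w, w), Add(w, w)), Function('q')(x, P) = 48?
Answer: Rational(-16096969, 2109726) ≈ -7.6299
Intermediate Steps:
F = 3344 (F = Add(2, Mul(-1, -3342)) = Add(2, 3342) = 3344)
Function('h')(w) = Mul(4, Pow(w, 2)) (Function('h')(w) = Mul(Mul(2, w), Mul(2, w)) = Mul(4, Pow(w, 2)))
Add(Mul(Function('q')(182, -140), Pow(Add(-9679, Mul(-1, F)), -1)), Mul(-22238, Pow(Function('h')(27), -1))) = Add(Mul(48, Pow(Add(-9679, Mul(-1, 3344)), -1)), Mul(-22238, Pow(Mul(4, Pow(27, 2)), -1))) = Add(Mul(48, Pow(Add(-9679, -3344), -1)), Mul(-22238, Pow(Mul(4, 729), -1))) = Add(Mul(48, Pow(-13023, -1)), Mul(-22238, Pow(2916, -1))) = Add(Mul(48, Rational(-1, 13023)), Mul(-22238, Rational(1, 2916))) = Add(Rational(-16, 4341), Rational(-11119, 1458)) = Rational(-16096969, 2109726)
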